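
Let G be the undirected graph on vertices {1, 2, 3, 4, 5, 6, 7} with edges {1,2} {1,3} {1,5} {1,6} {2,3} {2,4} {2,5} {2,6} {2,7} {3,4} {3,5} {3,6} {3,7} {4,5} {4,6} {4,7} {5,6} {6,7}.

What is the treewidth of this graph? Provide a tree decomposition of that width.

Every bag has size at most 5, so the width is 5 − 1 = 4 and tw(G) ≤ 4. Conversely, {1, 2, 3, 5, 6} is a clique of size 5, and the vertices of any clique must share a bag in every tree decomposition; so some bag has ≥ 5 vertices and tw(G) ≥ 4. Therefore the treewidth is 4.

Treewidth 4.
One such decomposition:
Bags: B1 = {2, 3, 4, 5, 6}  B2 = {1, 2, 3, 5, 6}  B3 = {2, 3, 4, 6, 7}
Tree: B1–B2, B1–B3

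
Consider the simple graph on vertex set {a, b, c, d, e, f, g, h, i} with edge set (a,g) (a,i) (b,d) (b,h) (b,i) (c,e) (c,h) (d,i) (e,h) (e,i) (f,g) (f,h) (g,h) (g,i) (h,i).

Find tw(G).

2

A width-2 tree decomposition is:
Bags: B1 = {b, h, i}  B2 = {e, h, i}  B3 = {g, h, i}  B4 = {a, g, i}  B5 = {f, g, h}  B6 = {b, d, i}  B7 = {c, e, h}
Tree: B1–B2, B2–B3, B3–B4, B3–B5, B1–B6, B2–B7
Each bag holds 3 vertices, so the decomposition has width 2, which upper-bounds the treewidth. On the other hand G contains the 3-clique {b, d, i}. A clique must lie in a single bag of any decomposition, so no decomposition can have width below 2. Hence tw(G) = 2 exactly.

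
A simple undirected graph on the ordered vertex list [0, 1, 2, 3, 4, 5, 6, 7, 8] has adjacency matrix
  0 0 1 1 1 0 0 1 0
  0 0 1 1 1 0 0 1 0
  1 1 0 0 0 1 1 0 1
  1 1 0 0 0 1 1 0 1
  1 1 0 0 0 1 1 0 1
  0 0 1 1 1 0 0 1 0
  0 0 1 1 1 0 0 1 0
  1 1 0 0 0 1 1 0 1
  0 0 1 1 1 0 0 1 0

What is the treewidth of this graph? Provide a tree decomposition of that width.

Every bag has size at most 5, so the width is 5 − 1 = 4 and tw(G) ≤ 4. For the lower bound: the 5 vertex sets {2,8}, {0,7}, {4,6}, {3}, {5} are disjoint, each induces a connected subgraph, and every pair is joined by at least one edge of G. Contracting each set to a single vertex therefore yields K_{5} as a minor, and since treewidth is minor-monotone, tw(G) ≥ tw(K_{5}) = 4. The upper and lower bounds meet at 4, so that is the treewidth.

Treewidth 4.
One such decomposition:
Bags: B1 = {2, 3, 4, 7, 8}  B2 = {0, 2, 3, 4, 7}  B3 = {2, 3, 4, 6, 7}  B4 = {2, 3, 4, 5, 7}  B5 = {1, 2, 3, 4, 7}
Tree: B1–B2, B2–B3, B3–B4, B4–B5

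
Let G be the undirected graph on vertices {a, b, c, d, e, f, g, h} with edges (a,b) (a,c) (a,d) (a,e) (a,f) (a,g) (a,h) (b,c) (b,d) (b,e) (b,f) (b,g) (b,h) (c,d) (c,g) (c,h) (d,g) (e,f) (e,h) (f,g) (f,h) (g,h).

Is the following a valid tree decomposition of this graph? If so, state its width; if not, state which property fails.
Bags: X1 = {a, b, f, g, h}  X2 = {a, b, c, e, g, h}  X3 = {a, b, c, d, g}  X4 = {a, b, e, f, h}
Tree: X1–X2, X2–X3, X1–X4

No — bags containing vertex e are not connected in the tree.

A tree decomposition must satisfy three properties: every vertex lies in some bag; for every edge, both endpoints lie together in some bag; and for every vertex, the bags containing it form a connected subtree. Here bags containing vertex e are not connected in the tree, so the decomposition is invalid.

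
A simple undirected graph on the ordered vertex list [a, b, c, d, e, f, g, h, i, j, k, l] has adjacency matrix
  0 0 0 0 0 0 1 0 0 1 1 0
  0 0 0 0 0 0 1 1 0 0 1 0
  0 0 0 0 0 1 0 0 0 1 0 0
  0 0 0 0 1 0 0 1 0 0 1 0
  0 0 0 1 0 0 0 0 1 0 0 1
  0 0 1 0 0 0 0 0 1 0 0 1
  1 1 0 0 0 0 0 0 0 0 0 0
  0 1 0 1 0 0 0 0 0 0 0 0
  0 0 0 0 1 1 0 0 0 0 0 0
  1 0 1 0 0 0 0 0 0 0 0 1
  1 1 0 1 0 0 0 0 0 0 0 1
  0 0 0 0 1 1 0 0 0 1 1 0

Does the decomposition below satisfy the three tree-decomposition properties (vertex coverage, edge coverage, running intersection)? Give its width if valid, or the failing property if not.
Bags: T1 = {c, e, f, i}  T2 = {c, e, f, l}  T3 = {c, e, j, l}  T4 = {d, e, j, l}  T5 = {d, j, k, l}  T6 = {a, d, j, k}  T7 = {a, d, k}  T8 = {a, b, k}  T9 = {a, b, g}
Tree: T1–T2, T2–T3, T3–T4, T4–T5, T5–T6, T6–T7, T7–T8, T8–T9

No — vertex h appears in no bag.

A tree decomposition must satisfy three properties: every vertex lies in some bag; for every edge, both endpoints lie together in some bag; and for every vertex, the bags containing it form a connected subtree. Here vertex h appears in no bag, so the decomposition is invalid.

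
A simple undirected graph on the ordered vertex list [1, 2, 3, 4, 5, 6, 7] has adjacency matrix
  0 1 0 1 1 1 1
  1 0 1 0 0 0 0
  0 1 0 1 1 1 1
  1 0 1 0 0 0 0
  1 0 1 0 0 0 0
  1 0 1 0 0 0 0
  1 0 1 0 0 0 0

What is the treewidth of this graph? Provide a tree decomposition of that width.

Treewidth 2.
One such decomposition:
Bags: B1 = {1, 2, 3}  B2 = {1, 3, 5}  B3 = {1, 3, 4}  B4 = {1, 3, 6}  B5 = {1, 3, 7}
Tree: B1–B2, B2–B3, B3–B4, B4–B5

The largest bag has 3 vertices, giving width 2; this decomposition certifies tw(G) ≤ 2. Since 1–2–3–5–1 is a cycle in G, G is not acyclic. Forests are exactly the graphs of treewidth ≤ 1, so tw(G) ≥ 2. Hence tw(G) = 2 exactly.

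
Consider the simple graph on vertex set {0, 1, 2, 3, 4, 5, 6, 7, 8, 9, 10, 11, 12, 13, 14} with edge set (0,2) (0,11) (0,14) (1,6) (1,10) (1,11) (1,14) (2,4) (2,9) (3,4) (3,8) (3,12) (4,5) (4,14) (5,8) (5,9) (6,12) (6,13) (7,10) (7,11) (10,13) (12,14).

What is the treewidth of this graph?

A width-3 tree decomposition is:
Bags: B1 = {7, 10, 11, 13}  B2 = {1, 10, 11, 13}  B3 = {1, 6, 11, 13}  B4 = {0, 1, 6, 11}  B5 = {0, 1, 6, 14}  B6 = {0, 6, 12, 14}  B7 = {0, 2, 12, 14}  B8 = {2, 4, 12, 14}  B9 = {2, 3, 4, 12}  B10 = {2, 3, 4, 9}  B11 = {3, 4, 5, 9}  B12 = {3, 5, 8, 9}
Tree: B1–B2, B2–B3, B3–B4, B4–B5, B5–B6, B6–B7, B7–B8, B8–B9, B9–B10, B10–B11, B11–B12
Each bag holds 4 vertices, so the decomposition has width 3, which upper-bounds the treewidth. For the lower bound: the 4 vertex sets {7,10,13}, {11}, {1}, {0,6,12,14} are disjoint, each induces a connected subgraph, and every pair is joined by at least one edge of G. Contracting each set to a single vertex therefore yields K_{4} as a minor, and since treewidth is minor-monotone, tw(G) ≥ tw(K_{4}) = 3. The upper and lower bounds meet at 3, so that is the treewidth.

3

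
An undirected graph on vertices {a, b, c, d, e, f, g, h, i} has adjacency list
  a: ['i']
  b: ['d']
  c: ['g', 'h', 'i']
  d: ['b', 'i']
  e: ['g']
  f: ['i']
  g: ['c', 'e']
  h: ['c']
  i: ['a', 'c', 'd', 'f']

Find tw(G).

A width-1 tree decomposition is:
Bags: B1 = {d, i}  B2 = {c, i}  B3 = {f, i}  B4 = {c, g}  B5 = {e, g}  B6 = {b, d}  B7 = {c, h}  B8 = {a, i}
Tree: B1–B2, B2–B3, B2–B4, B4–B5, B1–B6, B4–B7, B1–B8
Each bag holds 2 vertices, so the decomposition has width 1, which upper-bounds the treewidth. Since G has at least one edge (e.g. d–i), it is not an edgeless graph, so tw(G) ≥ 1. Therefore the treewidth is 1.

1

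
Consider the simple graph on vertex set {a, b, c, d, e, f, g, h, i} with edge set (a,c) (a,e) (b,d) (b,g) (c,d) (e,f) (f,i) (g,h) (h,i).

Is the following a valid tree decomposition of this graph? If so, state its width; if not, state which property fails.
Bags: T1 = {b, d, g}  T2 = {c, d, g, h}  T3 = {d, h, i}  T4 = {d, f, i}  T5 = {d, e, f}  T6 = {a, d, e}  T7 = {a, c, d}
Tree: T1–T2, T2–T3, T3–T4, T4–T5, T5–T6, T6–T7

A tree decomposition must satisfy three properties: every vertex lies in some bag; for every edge, both endpoints lie together in some bag; and for every vertex, the bags containing it form a connected subtree. Here bags containing vertex c are not connected in the tree, so the decomposition is invalid.

No — bags containing vertex c are not connected in the tree.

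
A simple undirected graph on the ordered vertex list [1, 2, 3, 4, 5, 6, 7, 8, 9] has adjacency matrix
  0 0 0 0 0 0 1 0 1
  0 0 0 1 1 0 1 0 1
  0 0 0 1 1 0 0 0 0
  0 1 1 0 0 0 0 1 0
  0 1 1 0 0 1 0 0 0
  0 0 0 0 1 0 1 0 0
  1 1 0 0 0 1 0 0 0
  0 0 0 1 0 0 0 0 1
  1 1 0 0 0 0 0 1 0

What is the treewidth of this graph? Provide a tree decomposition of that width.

Every bag has size at most 4, so the width is 4 − 1 = 3 and tw(G) ≤ 3. For the lower bound: the 4 vertex sets {1,6,7}, {5}, {2}, {3,4,8,9} are disjoint, each induces a connected subgraph, and every pair is joined by at least one edge of G. Contracting each set to a single vertex therefore yields K_{4} as a minor, and since treewidth is minor-monotone, tw(G) ≥ tw(K_{4}) = 3. Combining the bounds, tw(G) = 3.

Treewidth 3.
Bags: B1 = {1, 5, 6, 7}  B2 = {1, 2, 5, 7}  B3 = {1, 2, 5, 9}  B4 = {2, 3, 5, 9}  B5 = {2, 3, 4, 9}  B6 = {3, 4, 8, 9}
Tree: B1–B2, B2–B3, B3–B4, B4–B5, B5–B6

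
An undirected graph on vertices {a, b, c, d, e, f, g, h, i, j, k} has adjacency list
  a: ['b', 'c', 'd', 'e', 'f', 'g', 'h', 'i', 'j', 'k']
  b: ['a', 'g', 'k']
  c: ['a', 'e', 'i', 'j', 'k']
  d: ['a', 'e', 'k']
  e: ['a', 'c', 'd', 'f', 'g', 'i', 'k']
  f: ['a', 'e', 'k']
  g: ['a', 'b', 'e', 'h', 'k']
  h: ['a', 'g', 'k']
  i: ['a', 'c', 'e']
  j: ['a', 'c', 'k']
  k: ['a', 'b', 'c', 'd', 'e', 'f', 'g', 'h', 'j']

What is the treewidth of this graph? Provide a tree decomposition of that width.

Treewidth 3.
Bags: B1 = {a, e, g, k}  B2 = {a, c, e, k}  B3 = {a, c, j, k}  B4 = {a, c, e, i}  B5 = {a, g, h, k}  B6 = {a, b, g, k}  B7 = {a, e, f, k}  B8 = {a, d, e, k}
Tree: B1–B2, B2–B3, B2–B4, B1–B5, B1–B6, B1–B7, B7–B8

Each bag holds 4 vertices, so the decomposition has width 3, which upper-bounds the treewidth. For the lower bound, the 4 vertices {a, c, j, k} are pairwise adjacent, and any tree decomposition puts a clique entirely inside one bag — forcing width ≥ 3. The upper and lower bounds meet at 3, so that is the treewidth.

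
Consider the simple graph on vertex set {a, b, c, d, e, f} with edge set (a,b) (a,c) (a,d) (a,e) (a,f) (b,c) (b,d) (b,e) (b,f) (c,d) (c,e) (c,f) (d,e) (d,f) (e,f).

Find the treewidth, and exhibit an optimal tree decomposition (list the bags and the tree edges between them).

Treewidth 5.
One optimal decomposition is:
Bags: B1 = {a, b, c, d, e, f}
Tree: (single bag)

A single bag containing all 6 vertices is trivially a valid decomposition of width 5. On the other hand G contains the 6-clique {a, b, c, d, e, f}. A clique must lie in a single bag of any decomposition, so no decomposition can have width below 5. The upper and lower bounds meet at 5, so that is the treewidth.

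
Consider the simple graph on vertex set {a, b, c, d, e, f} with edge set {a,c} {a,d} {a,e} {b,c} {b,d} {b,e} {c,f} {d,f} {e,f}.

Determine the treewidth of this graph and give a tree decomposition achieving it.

Treewidth 3.
One optimal decomposition is:
Bags: B1 = {c, d, e, f}  B2 = {a, c, d, e}  B3 = {b, c, d, e}
Tree: B1–B2, B2–B3

Every bag has size at most 4, so the width is 4 − 1 = 3 and tw(G) ≤ 3. For the lower bound: the 4 vertex sets {d,f}, {a,e}, {c}, {b} are disjoint, each induces a connected subgraph, and every pair is joined by at least one edge of G. Contracting each set to a single vertex therefore yields K_{4} as a minor, and since treewidth is minor-monotone, tw(G) ≥ tw(K_{4}) = 3. The upper and lower bounds meet at 3, so that is the treewidth.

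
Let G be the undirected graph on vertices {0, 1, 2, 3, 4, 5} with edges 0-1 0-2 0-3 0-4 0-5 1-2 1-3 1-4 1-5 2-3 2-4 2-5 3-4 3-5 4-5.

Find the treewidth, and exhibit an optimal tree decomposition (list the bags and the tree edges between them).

Treewidth 5.
One such decomposition:
Bags: B1 = {0, 1, 2, 3, 4, 5}
Tree: (single bag)

A single bag containing all 6 vertices is trivially a valid decomposition of width 5. For the lower bound, the 6 vertices {0, 1, 2, 3, 4, 5} are pairwise adjacent, and any tree decomposition puts a clique entirely inside one bag — forcing width ≥ 5. Therefore the treewidth is 5.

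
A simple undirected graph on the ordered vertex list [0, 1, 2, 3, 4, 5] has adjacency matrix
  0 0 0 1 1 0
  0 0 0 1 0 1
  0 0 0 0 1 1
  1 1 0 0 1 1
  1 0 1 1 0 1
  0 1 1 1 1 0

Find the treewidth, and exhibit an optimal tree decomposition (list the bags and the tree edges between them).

Treewidth 2.
Bags: B1 = {3, 4, 5}  B2 = {2, 4, 5}  B3 = {1, 3, 5}  B4 = {0, 3, 4}
Tree: B1–B2, B1–B3, B1–B4

Every bag has size at most 3, so the width is 3 − 1 = 2 and tw(G) ≤ 2. For the lower bound, the 3 vertices {2, 4, 5} are pairwise adjacent, and any tree decomposition puts a clique entirely inside one bag — forcing width ≥ 2. Hence tw(G) = 2 exactly.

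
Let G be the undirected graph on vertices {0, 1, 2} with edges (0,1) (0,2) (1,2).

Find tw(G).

A width-2 tree decomposition is:
Bags: B1 = {0, 1, 2}
Tree: (single bag)
With just one bag of size 3, the width is 3 − 1 = 2, so tw(G) ≤ 2. For the lower bound, the 3 vertices {0, 1, 2} are pairwise adjacent, and any tree decomposition puts a clique entirely inside one bag — forcing width ≥ 2. The upper and lower bounds meet at 2, so that is the treewidth.

2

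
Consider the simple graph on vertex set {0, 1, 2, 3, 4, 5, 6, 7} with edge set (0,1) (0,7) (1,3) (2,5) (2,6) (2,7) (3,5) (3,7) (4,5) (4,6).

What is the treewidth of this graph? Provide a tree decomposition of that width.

Every bag has size at most 3, so the width is 3 − 1 = 2 and tw(G) ≤ 2. For the lower bound, G contains the cycle 0–1–3–7–0, so G is not a forest; only forests have treewidth ≤ 1, hence tw(G) ≥ 2. Hence tw(G) = 2 exactly.

Treewidth 2.
One such decomposition:
Bags: B1 = {0, 1, 7}  B2 = {1, 3, 7}  B3 = {2, 3, 7}  B4 = {2, 3, 5}  B5 = {2, 5, 6}  B6 = {4, 5, 6}
Tree: B1–B2, B2–B3, B3–B4, B4–B5, B5–B6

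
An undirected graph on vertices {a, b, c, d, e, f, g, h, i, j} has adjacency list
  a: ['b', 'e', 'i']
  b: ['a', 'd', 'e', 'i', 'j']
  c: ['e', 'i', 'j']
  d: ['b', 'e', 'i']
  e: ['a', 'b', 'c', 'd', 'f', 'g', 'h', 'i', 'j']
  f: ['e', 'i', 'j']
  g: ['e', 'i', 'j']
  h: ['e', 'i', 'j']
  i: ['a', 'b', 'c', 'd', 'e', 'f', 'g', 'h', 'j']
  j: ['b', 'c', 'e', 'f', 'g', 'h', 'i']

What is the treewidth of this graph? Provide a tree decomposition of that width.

Treewidth 3.
One such decomposition:
Bags: B1 = {b, e, i, j}  B2 = {a, b, e, i}  B3 = {b, d, e, i}  B4 = {e, f, i, j}  B5 = {e, h, i, j}  B6 = {c, e, i, j}  B7 = {e, g, i, j}
Tree: B1–B2, B2–B3, B1–B4, B1–B5, B1–B6, B4–B7

The largest bag has 4 vertices, giving width 3; this decomposition certifies tw(G) ≤ 3. For the lower bound, the 4 vertices {b, d, e, i} are pairwise adjacent, and any tree decomposition puts a clique entirely inside one bag — forcing width ≥ 3. The upper and lower bounds meet at 3, so that is the treewidth.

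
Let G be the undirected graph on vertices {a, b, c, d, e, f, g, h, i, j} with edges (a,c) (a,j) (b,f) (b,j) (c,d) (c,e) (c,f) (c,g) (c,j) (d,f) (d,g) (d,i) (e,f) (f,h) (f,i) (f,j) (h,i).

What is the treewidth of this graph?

A width-2 tree decomposition is:
Bags: B1 = {c, d, f}  B2 = {c, d, g}  B3 = {c, f, j}  B4 = {c, e, f}  B5 = {a, c, j}  B6 = {d, f, i}  B7 = {f, h, i}  B8 = {b, f, j}
Tree: B1–B2, B1–B3, B3–B4, B3–B5, B1–B6, B6–B7, B3–B8
Each bag holds 3 vertices, so the decomposition has width 2, which upper-bounds the treewidth. Conversely, {c, d, g} is a clique of size 3, and the vertices of any clique must share a bag in every tree decomposition; so some bag has ≥ 3 vertices and tw(G) ≥ 2. Hence tw(G) = 2 exactly.

2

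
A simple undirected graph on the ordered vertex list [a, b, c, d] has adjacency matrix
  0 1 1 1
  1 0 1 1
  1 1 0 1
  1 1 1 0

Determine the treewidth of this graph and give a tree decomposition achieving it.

Treewidth 3.
One optimal decomposition is:
Bags: B1 = {a, b, c, d}
Tree: (single bag)

With just one bag of size 4, the width is 4 − 1 = 3, so tw(G) ≤ 3. Conversely, {a, b, c, d} is a clique of size 4, and the vertices of any clique must share a bag in every tree decomposition; so some bag has ≥ 4 vertices and tw(G) ≥ 3. Hence tw(G) = 3 exactly.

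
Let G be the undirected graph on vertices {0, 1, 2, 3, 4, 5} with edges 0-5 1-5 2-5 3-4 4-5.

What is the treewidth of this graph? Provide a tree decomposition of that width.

Treewidth 1.
One optimal decomposition is:
Bags: B1 = {4, 5}  B2 = {1, 5}  B3 = {0, 5}  B4 = {2, 5}  B5 = {3, 4}
Tree: B1–B2, B2–B3, B1–B4, B1–B5

Every bag has size at most 2, so the width is 2 − 1 = 1 and tw(G) ≤ 1. Since G has at least one edge (e.g. 4–5), it is not an edgeless graph, so tw(G) ≥ 1. Therefore the treewidth is 1.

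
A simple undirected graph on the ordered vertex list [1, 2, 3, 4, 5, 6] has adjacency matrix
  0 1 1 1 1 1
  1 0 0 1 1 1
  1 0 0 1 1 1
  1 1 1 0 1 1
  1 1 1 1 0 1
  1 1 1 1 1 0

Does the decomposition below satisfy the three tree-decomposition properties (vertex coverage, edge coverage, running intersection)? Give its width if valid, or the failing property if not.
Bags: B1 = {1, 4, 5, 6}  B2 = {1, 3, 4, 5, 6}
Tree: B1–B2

No — vertex 2 appears in no bag.

A tree decomposition must satisfy three properties: every vertex lies in some bag; for every edge, both endpoints lie together in some bag; and for every vertex, the bags containing it form a connected subtree. Here vertex 2 appears in no bag, so the decomposition is invalid.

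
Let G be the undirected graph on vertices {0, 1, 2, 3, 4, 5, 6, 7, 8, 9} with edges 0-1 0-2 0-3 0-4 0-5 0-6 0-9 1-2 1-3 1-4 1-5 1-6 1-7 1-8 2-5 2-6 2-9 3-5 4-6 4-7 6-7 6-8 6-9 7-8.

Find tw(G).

3

A width-3 tree decomposition is:
Bags: B1 = {0, 1, 2, 5}  B2 = {0, 1, 2, 6}  B3 = {0, 1, 4, 6}  B4 = {1, 4, 6, 7}  B5 = {0, 1, 3, 5}  B6 = {1, 6, 7, 8}  B7 = {0, 2, 6, 9}
Tree: B1–B2, B2–B3, B3–B4, B1–B5, B4–B6, B2–B7
Every bag has size at most 4, so the width is 4 − 1 = 3 and tw(G) ≤ 3. For the lower bound, the 4 vertices {0, 1, 2, 5} are pairwise adjacent, and any tree decomposition puts a clique entirely inside one bag — forcing width ≥ 3. Therefore the treewidth is 3.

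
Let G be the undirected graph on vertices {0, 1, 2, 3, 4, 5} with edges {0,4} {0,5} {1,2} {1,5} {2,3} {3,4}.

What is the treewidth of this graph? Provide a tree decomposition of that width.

Treewidth 2.
Bags: B1 = {1, 2, 3}  B2 = {1, 3, 5}  B3 = {0, 3, 5}  B4 = {0, 3, 4}
Tree: B1–B2, B2–B3, B3–B4

Each bag holds 3 vertices, so the decomposition has width 2, which upper-bounds the treewidth. Since 3–2–1–5–0–4–3 is a cycle in G, G is not acyclic. Forests are exactly the graphs of treewidth ≤ 1, so tw(G) ≥ 2. Combining the bounds, tw(G) = 2.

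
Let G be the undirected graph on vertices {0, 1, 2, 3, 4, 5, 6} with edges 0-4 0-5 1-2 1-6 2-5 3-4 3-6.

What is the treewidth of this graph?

A width-2 tree decomposition is:
Bags: B1 = {0, 4, 5}  B2 = {2, 4, 5}  B3 = {1, 2, 4}  B4 = {1, 4, 6}  B5 = {3, 4, 6}
Tree: B1–B2, B2–B3, B3–B4, B4–B5
Every bag has size at most 3, so the width is 3 − 1 = 2 and tw(G) ≤ 2. Since 4–0–5–2–1–6–3–4 is a cycle in G, G is not acyclic. Forests are exactly the graphs of treewidth ≤ 1, so tw(G) ≥ 2. Therefore the treewidth is 2.

2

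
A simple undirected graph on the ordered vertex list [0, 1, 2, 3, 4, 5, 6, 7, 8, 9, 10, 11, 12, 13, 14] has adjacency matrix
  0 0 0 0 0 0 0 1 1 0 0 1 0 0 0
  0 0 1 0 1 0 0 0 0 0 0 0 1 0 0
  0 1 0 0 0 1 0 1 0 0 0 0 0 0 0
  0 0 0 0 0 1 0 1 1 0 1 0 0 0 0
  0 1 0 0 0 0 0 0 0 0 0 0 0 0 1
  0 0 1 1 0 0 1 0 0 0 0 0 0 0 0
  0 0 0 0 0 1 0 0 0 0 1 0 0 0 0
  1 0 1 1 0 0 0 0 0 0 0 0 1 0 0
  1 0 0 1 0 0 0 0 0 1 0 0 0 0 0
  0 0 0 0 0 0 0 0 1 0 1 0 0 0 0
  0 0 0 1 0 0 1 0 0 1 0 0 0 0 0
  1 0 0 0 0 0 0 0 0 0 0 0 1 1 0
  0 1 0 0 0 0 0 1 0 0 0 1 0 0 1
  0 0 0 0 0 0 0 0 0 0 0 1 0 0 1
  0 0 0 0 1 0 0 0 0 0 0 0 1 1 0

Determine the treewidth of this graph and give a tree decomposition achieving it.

The largest bag has 4 vertices, giving width 3; this decomposition certifies tw(G) ≤ 3. For the lower bound: the 4 vertex sets {4,13,14}, {1}, {12}, {0,2,7,11} are disjoint, each induces a connected subgraph, and every pair is joined by at least one edge of G. Contracting each set to a single vertex therefore yields K_{4} as a minor, and since treewidth is minor-monotone, tw(G) ≥ tw(K_{4}) = 3. Therefore the treewidth is 3.

Treewidth 3.
One such decomposition:
Bags: B1 = {1, 4, 13, 14}  B2 = {1, 12, 13, 14}  B3 = {1, 11, 12, 13}  B4 = {1, 2, 11, 12}  B5 = {2, 7, 11, 12}  B6 = {0, 2, 7, 11}  B7 = {0, 2, 5, 7}  B8 = {0, 3, 5, 7}  B9 = {0, 3, 5, 8}  B10 = {3, 5, 6, 8}  B11 = {3, 6, 8, 10}  B12 = {6, 8, 9, 10}
Tree: B1–B2, B2–B3, B3–B4, B4–B5, B5–B6, B6–B7, B7–B8, B8–B9, B9–B10, B10–B11, B11–B12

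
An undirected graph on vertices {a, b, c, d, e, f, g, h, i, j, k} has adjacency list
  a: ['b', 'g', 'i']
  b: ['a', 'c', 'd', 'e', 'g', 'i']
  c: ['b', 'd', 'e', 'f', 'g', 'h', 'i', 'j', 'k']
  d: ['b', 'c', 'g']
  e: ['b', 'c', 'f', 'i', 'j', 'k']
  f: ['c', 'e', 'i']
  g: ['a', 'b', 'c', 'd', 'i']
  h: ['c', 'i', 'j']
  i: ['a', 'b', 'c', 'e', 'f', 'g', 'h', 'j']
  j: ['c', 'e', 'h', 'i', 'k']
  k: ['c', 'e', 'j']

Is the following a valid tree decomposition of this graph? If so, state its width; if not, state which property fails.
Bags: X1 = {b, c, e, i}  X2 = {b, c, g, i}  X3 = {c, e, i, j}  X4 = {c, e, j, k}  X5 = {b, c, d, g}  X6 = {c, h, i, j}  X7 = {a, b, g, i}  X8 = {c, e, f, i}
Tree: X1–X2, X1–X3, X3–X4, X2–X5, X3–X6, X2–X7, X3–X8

Yes; width 3.

Checking the three conditions: (i) the bags cover all of {a, b, c, d, e, f, g, h, i, j, k}; (ii) for each edge, some bag contains both endpoints; (iii) the bags containing any fixed vertex form a subtree. All hold, so the decomposition is valid with width 4 − 1 = 3.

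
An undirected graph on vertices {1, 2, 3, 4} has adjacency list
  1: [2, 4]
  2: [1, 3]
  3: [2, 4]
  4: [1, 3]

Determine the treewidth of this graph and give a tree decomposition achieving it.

Each bag holds 3 vertices, so the decomposition has width 2, which upper-bounds the treewidth. Since 3–4–1–2–3 is a cycle in G, G is not acyclic. Forests are exactly the graphs of treewidth ≤ 1, so tw(G) ≥ 2. Combining the bounds, tw(G) = 2.

Treewidth 2.
One optimal decomposition is:
Bags: B1 = {1, 3, 4}  B2 = {1, 2, 3}
Tree: B1–B2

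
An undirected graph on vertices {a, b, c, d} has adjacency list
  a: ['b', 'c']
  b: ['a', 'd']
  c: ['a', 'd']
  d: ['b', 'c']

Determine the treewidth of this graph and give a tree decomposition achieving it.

Treewidth 2.
One such decomposition:
Bags: B1 = {b, c, d}  B2 = {a, b, c}
Tree: B1–B2

The largest bag has 3 vertices, giving width 2; this decomposition certifies tw(G) ≤ 2. The edges b–d–c–a–b form a cycle, so G is not a tree and its treewidth is at least 2. Combining the bounds, tw(G) = 2.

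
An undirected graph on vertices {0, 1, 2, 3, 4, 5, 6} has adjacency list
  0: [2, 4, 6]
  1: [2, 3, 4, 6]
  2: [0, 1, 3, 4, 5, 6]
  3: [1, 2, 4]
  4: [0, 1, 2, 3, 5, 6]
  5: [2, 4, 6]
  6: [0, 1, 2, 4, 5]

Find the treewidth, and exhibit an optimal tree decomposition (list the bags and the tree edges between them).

Treewidth 3.
Bags: B1 = {1, 2, 4, 6}  B2 = {1, 2, 3, 4}  B3 = {2, 4, 5, 6}  B4 = {0, 2, 4, 6}
Tree: B1–B2, B1–B3, B1–B4

Each bag holds 4 vertices, so the decomposition has width 3, which upper-bounds the treewidth. Conversely, {1, 2, 3, 4} is a clique of size 4, and the vertices of any clique must share a bag in every tree decomposition; so some bag has ≥ 4 vertices and tw(G) ≥ 3. Therefore the treewidth is 3.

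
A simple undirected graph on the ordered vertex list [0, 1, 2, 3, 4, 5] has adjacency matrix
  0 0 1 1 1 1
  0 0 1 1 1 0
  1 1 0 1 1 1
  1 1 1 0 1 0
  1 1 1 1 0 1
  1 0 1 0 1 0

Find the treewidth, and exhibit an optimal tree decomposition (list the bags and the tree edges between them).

Treewidth 3.
Bags: B1 = {0, 2, 4, 5}  B2 = {0, 2, 3, 4}  B3 = {1, 2, 3, 4}
Tree: B1–B2, B2–B3

Every bag has size at most 4, so the width is 4 − 1 = 3 and tw(G) ≤ 3. Conversely, {0, 2, 3, 4} is a clique of size 4, and the vertices of any clique must share a bag in every tree decomposition; so some bag has ≥ 4 vertices and tw(G) ≥ 3. The upper and lower bounds meet at 3, so that is the treewidth.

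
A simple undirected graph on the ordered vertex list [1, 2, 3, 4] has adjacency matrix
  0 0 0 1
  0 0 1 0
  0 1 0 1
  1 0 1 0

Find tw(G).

A width-1 tree decomposition is:
Bags: B1 = {1, 4}  B2 = {3, 4}  B3 = {2, 3}
Tree: B1–B2, B2–B3
Each bag holds 2 vertices, so the decomposition has width 1, which upper-bounds the treewidth. G has an edge, so its treewidth is at least 1. Hence tw(G) = 1 exactly.

1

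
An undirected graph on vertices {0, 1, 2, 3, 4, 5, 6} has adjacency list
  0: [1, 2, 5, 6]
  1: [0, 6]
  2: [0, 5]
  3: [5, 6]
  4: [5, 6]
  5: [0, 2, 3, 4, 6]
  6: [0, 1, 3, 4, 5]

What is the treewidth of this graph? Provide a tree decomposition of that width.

Treewidth 2.
Bags: B1 = {0, 5, 6}  B2 = {3, 5, 6}  B3 = {0, 2, 5}  B4 = {4, 5, 6}  B5 = {0, 1, 6}
Tree: B1–B2, B1–B3, B2–B4, B1–B5

The largest bag has 3 vertices, giving width 2; this decomposition certifies tw(G) ≤ 2. Conversely, {0, 1, 6} is a clique of size 3, and the vertices of any clique must share a bag in every tree decomposition; so some bag has ≥ 3 vertices and tw(G) ≥ 2. The upper and lower bounds meet at 2, so that is the treewidth.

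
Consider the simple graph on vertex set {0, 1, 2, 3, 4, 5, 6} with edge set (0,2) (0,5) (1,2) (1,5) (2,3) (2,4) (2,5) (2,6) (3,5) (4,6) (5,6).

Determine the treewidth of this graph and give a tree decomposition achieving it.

Treewidth 2.
Bags: B1 = {1, 2, 5}  B2 = {0, 2, 5}  B3 = {2, 5, 6}  B4 = {2, 4, 6}  B5 = {2, 3, 5}
Tree: B1–B2, B2–B3, B3–B4, B2–B5

Each bag holds 3 vertices, so the decomposition has width 2, which upper-bounds the treewidth. For the lower bound, the 3 vertices {2, 4, 6} are pairwise adjacent, and any tree decomposition puts a clique entirely inside one bag — forcing width ≥ 2. Hence tw(G) = 2 exactly.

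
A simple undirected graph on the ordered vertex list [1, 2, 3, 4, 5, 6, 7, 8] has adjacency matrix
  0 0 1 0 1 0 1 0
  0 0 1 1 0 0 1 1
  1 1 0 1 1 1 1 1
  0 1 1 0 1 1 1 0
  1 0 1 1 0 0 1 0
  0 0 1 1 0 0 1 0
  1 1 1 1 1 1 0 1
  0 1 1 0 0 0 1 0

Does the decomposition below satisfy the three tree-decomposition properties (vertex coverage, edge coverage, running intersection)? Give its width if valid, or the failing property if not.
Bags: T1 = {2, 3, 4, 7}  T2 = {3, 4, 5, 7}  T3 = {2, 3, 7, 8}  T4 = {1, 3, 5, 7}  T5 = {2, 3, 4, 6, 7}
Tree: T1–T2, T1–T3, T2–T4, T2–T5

No — bags containing vertex 2 are not connected in the tree.

A tree decomposition must satisfy three properties: every vertex lies in some bag; for every edge, both endpoints lie together in some bag; and for every vertex, the bags containing it form a connected subtree. Here bags containing vertex 2 are not connected in the tree, so the decomposition is invalid.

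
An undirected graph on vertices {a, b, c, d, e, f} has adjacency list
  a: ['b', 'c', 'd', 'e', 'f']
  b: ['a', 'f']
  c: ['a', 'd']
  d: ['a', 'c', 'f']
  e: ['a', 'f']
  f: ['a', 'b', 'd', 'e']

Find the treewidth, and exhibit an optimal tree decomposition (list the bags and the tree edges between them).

Treewidth 2.
One such decomposition:
Bags: B1 = {a, b, f}  B2 = {a, e, f}  B3 = {a, d, f}  B4 = {a, c, d}
Tree: B1–B2, B1–B3, B3–B4

Every bag has size at most 3, so the width is 3 − 1 = 2 and tw(G) ≤ 2. For the lower bound, the 3 vertices {a, c, d} are pairwise adjacent, and any tree decomposition puts a clique entirely inside one bag — forcing width ≥ 2. Therefore the treewidth is 2.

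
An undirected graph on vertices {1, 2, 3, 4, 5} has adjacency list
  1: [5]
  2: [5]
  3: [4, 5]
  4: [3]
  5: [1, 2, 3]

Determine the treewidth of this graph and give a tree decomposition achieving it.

Every bag has size at most 2, so the width is 2 − 1 = 1 and tw(G) ≤ 1. G has an edge, so its treewidth is at least 1. Hence tw(G) = 1 exactly.

Treewidth 1.
One such decomposition:
Bags: B1 = {2, 5}  B2 = {1, 5}  B3 = {3, 5}  B4 = {3, 4}
Tree: B1–B2, B2–B3, B3–B4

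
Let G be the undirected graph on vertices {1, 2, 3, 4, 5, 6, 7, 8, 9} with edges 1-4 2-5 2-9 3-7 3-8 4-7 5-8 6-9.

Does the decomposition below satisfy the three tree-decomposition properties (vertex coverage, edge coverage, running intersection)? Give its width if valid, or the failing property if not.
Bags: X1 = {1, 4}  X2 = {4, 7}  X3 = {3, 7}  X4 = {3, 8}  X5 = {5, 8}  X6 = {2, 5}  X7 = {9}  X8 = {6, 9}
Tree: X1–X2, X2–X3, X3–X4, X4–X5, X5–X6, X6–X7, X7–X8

A tree decomposition must satisfy three properties: every vertex lies in some bag; for every edge, both endpoints lie together in some bag; and for every vertex, the bags containing it form a connected subtree. Here edge (2,9) lies in no bag, so the decomposition is invalid.

No — edge (2,9) lies in no bag.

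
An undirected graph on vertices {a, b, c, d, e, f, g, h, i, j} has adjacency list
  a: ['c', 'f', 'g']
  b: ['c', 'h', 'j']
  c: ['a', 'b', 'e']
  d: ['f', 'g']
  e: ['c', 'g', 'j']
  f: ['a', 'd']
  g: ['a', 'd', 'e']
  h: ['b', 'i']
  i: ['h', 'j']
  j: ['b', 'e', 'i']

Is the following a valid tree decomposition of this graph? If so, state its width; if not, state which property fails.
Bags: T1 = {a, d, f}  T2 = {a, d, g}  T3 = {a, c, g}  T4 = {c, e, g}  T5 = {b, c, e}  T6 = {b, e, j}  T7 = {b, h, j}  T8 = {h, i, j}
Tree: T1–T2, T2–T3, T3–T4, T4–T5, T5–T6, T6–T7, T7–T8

Yes; width 2.

Vertex coverage: the bags together contain {a, b, c, d, e, f, g, h, i, j}, the full vertex set. Edge coverage: each edge of G has both endpoints in at least one bag. Running intersection: for every vertex, the bags containing it form a connected subtree. All three properties hold, so this is a valid tree decomposition of width max|bag| − 1 = 2, and hence tw(G) ≤ 2.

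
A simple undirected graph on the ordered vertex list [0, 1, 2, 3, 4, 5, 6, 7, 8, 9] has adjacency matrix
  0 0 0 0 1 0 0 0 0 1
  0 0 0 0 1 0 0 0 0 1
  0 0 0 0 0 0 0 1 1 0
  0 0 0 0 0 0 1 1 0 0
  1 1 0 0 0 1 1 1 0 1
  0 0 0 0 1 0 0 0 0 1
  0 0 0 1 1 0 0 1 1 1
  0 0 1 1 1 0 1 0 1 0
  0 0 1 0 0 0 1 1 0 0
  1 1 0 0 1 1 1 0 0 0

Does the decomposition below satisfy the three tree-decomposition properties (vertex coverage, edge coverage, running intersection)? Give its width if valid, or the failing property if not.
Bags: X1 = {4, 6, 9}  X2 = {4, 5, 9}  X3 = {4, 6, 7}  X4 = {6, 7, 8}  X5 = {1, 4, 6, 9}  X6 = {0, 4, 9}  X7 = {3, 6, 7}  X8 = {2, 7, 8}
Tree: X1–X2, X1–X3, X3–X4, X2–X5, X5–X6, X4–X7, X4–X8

A tree decomposition must satisfy three properties: every vertex lies in some bag; for every edge, both endpoints lie together in some bag; and for every vertex, the bags containing it form a connected subtree. Here bags containing vertex 6 are not connected in the tree, so the decomposition is invalid.

No — bags containing vertex 6 are not connected in the tree.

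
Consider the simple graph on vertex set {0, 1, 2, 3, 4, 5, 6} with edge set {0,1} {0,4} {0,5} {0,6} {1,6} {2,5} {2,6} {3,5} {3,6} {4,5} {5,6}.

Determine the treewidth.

2

A width-2 tree decomposition is:
Bags: B1 = {0, 5, 6}  B2 = {2, 5, 6}  B3 = {0, 4, 5}  B4 = {3, 5, 6}  B5 = {0, 1, 6}
Tree: B1–B2, B1–B3, B1–B4, B1–B5
Every bag has size at most 3, so the width is 3 − 1 = 2 and tw(G) ≤ 2. Conversely, {0, 1, 6} is a clique of size 3, and the vertices of any clique must share a bag in every tree decomposition; so some bag has ≥ 3 vertices and tw(G) ≥ 2. Combining the bounds, tw(G) = 2.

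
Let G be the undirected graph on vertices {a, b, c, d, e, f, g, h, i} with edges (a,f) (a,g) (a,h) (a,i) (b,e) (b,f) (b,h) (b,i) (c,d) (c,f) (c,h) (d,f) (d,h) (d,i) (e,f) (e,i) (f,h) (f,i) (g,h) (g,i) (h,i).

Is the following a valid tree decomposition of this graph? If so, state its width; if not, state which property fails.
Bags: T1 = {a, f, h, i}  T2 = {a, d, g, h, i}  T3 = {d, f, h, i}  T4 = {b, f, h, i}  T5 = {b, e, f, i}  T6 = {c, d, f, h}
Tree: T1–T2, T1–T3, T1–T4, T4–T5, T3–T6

A tree decomposition must satisfy three properties: every vertex lies in some bag; for every edge, both endpoints lie together in some bag; and for every vertex, the bags containing it form a connected subtree. Here bags containing vertex d are not connected in the tree, so the decomposition is invalid.

No — bags containing vertex d are not connected in the tree.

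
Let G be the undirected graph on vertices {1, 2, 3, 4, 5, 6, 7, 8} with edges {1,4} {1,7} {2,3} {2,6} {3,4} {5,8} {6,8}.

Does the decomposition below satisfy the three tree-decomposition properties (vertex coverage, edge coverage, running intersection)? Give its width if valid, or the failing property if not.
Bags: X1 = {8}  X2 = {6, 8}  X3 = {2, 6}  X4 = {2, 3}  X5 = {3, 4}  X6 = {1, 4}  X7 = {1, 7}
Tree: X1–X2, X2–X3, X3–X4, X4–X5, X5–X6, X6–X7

A tree decomposition must satisfy three properties: every vertex lies in some bag; for every edge, both endpoints lie together in some bag; and for every vertex, the bags containing it form a connected subtree. Here vertex 5 appears in no bag, so the decomposition is invalid.

No — vertex 5 appears in no bag.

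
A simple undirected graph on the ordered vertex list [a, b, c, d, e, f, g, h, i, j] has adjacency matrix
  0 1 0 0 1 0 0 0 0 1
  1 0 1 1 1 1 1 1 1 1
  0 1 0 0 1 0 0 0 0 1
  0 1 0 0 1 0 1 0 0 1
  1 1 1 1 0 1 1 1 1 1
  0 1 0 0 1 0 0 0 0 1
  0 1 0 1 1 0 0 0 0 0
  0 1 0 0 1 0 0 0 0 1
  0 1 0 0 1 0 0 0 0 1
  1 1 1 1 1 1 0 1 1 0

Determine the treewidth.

3

A width-3 tree decomposition is:
Bags: B1 = {b, d, e, j}  B2 = {b, c, e, j}  B3 = {b, d, e, g}  B4 = {b, e, f, j}  B5 = {b, e, h, j}  B6 = {a, b, e, j}  B7 = {b, e, i, j}
Tree: B1–B2, B1–B3, B2–B4, B2–B5, B2–B6, B5–B7
Each bag holds 4 vertices, so the decomposition has width 3, which upper-bounds the treewidth. Conversely, {b, d, e, g} is a clique of size 4, and the vertices of any clique must share a bag in every tree decomposition; so some bag has ≥ 4 vertices and tw(G) ≥ 3. The upper and lower bounds meet at 3, so that is the treewidth.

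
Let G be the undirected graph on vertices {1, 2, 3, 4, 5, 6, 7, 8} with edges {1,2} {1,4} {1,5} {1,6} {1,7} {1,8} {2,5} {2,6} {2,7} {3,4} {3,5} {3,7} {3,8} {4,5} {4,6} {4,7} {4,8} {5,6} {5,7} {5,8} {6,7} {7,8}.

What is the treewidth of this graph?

A width-4 tree decomposition is:
Bags: B1 = {3, 4, 5, 7, 8}  B2 = {1, 4, 5, 7, 8}  B3 = {1, 4, 5, 6, 7}  B4 = {1, 2, 5, 6, 7}
Tree: B1–B2, B2–B3, B3–B4
The largest bag has 5 vertices, giving width 4; this decomposition certifies tw(G) ≤ 4. For the lower bound, the 5 vertices {1, 2, 5, 6, 7} are pairwise adjacent, and any tree decomposition puts a clique entirely inside one bag — forcing width ≥ 4. Combining the bounds, tw(G) = 4.

4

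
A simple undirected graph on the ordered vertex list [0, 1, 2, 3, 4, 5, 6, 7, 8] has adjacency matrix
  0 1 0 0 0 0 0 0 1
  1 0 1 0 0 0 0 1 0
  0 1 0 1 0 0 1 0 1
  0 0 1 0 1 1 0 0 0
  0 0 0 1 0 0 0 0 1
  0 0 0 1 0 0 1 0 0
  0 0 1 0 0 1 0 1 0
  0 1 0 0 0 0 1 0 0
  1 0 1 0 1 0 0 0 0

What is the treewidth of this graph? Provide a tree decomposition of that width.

Each bag holds 4 vertices, so the decomposition has width 3, which upper-bounds the treewidth. For the lower bound: the 4 vertex sets {0,1,7}, {6}, {2}, {3,4,5,8} are disjoint, each induces a connected subgraph, and every pair is joined by at least one edge of G. Contracting each set to a single vertex therefore yields K_{4} as a minor, and since treewidth is minor-monotone, tw(G) ≥ tw(K_{4}) = 3. The upper and lower bounds meet at 3, so that is the treewidth.

Treewidth 3.
Bags: B1 = {0, 1, 6, 7}  B2 = {0, 1, 2, 6}  B3 = {0, 2, 6, 8}  B4 = {2, 5, 6, 8}  B5 = {2, 3, 5, 8}  B6 = {3, 4, 5, 8}
Tree: B1–B2, B2–B3, B3–B4, B4–B5, B5–B6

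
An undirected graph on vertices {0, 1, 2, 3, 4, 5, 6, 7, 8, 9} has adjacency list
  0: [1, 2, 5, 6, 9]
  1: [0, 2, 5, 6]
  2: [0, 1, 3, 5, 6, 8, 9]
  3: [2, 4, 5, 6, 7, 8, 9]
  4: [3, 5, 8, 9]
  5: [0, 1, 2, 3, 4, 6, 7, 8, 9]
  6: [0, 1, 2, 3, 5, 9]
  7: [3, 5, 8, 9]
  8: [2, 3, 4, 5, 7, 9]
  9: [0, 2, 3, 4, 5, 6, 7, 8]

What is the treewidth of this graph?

A width-4 tree decomposition is:
Bags: B1 = {0, 1, 2, 5, 6}  B2 = {0, 2, 5, 6, 9}  B3 = {2, 3, 5, 6, 9}  B4 = {2, 3, 5, 8, 9}  B5 = {3, 5, 7, 8, 9}  B6 = {3, 4, 5, 8, 9}
Tree: B1–B2, B2–B3, B3–B4, B4–B5, B5–B6
Each bag holds 5 vertices, so the decomposition has width 4, which upper-bounds the treewidth. On the other hand G contains the 5-clique {0, 1, 2, 5, 6}. A clique must lie in a single bag of any decomposition, so no decomposition can have width below 4. Hence tw(G) = 4 exactly.

4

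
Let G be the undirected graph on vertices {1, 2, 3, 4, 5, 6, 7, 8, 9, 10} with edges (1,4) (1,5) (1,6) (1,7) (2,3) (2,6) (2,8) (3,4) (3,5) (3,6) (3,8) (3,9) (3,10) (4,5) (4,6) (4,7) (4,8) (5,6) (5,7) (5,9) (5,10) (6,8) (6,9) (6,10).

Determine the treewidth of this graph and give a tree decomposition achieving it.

Every bag has size at most 4, so the width is 4 − 1 = 3 and tw(G) ≤ 3. For the lower bound, the 4 vertices {1, 4, 5, 6} are pairwise adjacent, and any tree decomposition puts a clique entirely inside one bag — forcing width ≥ 3. Combining the bounds, tw(G) = 3.

Treewidth 3.
One optimal decomposition is:
Bags: B1 = {3, 4, 5, 6}  B2 = {3, 5, 6, 10}  B3 = {3, 4, 6, 8}  B4 = {1, 4, 5, 6}  B5 = {2, 3, 6, 8}  B6 = {3, 5, 6, 9}  B7 = {1, 4, 5, 7}
Tree: B1–B2, B1–B3, B1–B4, B3–B5, B2–B6, B4–B7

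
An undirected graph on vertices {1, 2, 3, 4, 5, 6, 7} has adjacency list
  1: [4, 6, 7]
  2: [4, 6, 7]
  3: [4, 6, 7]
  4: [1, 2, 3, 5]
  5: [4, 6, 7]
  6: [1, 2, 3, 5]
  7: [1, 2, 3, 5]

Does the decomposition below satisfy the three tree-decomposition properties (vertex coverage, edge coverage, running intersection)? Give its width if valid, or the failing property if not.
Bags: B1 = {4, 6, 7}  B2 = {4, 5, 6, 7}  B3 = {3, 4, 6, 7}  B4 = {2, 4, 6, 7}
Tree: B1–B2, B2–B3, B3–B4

No — vertex 1 appears in no bag.

A tree decomposition must satisfy three properties: every vertex lies in some bag; for every edge, both endpoints lie together in some bag; and for every vertex, the bags containing it form a connected subtree. Here vertex 1 appears in no bag, so the decomposition is invalid.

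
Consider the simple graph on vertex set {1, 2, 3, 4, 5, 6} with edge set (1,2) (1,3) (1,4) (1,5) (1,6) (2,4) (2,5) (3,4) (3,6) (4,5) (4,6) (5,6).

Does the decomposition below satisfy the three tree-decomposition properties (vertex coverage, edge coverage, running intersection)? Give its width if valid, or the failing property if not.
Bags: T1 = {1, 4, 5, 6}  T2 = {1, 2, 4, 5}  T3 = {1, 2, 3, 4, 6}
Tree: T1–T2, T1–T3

No — bags containing vertex 2 are not connected in the tree.

A tree decomposition must satisfy three properties: every vertex lies in some bag; for every edge, both endpoints lie together in some bag; and for every vertex, the bags containing it form a connected subtree. Here bags containing vertex 2 are not connected in the tree, so the decomposition is invalid.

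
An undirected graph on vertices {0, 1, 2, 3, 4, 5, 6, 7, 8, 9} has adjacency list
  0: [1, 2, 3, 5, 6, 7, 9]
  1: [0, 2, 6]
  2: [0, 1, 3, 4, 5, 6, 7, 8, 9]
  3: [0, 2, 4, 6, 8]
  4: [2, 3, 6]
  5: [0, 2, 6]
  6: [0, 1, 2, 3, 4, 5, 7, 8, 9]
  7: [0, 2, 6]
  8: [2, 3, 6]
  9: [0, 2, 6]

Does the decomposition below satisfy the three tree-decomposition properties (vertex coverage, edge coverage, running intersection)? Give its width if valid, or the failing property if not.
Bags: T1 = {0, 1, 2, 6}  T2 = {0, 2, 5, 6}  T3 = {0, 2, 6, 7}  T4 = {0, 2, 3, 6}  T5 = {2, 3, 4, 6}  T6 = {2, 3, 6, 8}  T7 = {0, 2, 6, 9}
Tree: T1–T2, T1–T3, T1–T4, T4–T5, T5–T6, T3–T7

Yes; width 3.

Every vertex of G appears in some bag (union = {0, 1, 2, 3, 4, 5, 6, 7, 8, 9}); every edge is covered by a bag; and for each vertex v the set of bags containing v is connected in the bag tree. The decomposition is therefore valid. The largest bag has 4 vertices, so the width is 3.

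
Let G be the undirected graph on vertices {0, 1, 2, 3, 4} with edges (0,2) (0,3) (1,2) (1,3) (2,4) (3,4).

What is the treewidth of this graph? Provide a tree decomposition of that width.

Treewidth 2.
One such decomposition:
Bags: B1 = {2, 3, 4}  B2 = {1, 2, 3}  B3 = {0, 2, 3}
Tree: B1–B2, B2–B3

The largest bag has 3 vertices, giving width 2; this decomposition certifies tw(G) ≤ 2. For the lower bound, G contains the cycle 3–4–2–1–3, so G is not a forest; only forests have treewidth ≤ 1, hence tw(G) ≥ 2. Hence tw(G) = 2 exactly.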